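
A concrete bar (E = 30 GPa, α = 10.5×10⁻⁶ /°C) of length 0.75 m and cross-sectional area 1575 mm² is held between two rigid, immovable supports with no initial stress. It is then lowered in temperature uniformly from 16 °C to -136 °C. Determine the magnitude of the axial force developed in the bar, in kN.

With zero net strain, σ = E·αΔT = 30 GPa × 10.5×10⁻⁶ × 152 = 47.88 MPa.
P = AEαΔT = 1575 × 30×10³ × 10.5×10⁻⁶ × 152 = 75.41 kN (tensile).

P ≈ 75.4 kN (tensile)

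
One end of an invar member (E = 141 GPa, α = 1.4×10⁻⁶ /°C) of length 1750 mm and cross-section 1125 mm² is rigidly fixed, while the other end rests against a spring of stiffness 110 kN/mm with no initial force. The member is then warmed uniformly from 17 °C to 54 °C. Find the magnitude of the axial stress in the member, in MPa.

Free thermal expansion: δ_free = αΔT L = 1.4×10⁻⁶ × 37 × 1750 = 0.09065 mm.
Let P be the compressive force at the spring. The member shortens elastically by PL/(AE) and the spring compresses by P/k; together these equal δ_free.
So P = δ_free / [L/(AE) + 1/k] = 0.09065 / [ 1750/(1125×141×10³) + 1/(110×10³) ].
P = 0.09065 / 2.012×10⁻⁵ = 4505 N.
σ = P/A = 4505/1125 = 4.004 MPa.

σ ≈ 4 MPa (compressive)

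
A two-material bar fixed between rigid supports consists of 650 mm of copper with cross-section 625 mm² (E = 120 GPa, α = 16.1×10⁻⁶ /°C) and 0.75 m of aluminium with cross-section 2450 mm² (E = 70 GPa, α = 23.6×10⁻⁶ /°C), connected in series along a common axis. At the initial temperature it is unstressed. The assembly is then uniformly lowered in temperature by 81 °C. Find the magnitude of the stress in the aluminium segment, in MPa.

If the supports were absent, the total length change would be Σ αᵢΔT Lᵢ = 16.1×10⁻⁶×81×650 + 23.6×10⁻⁶×81×750 = 2.281 mm.
The rigid supports impose zero overall length change; the single axial force P common to all segments must satisfy P Σ Lᵢ/(AᵢEᵢ) = δ_free.
The series flexibility is Σ Lᵢ/(AᵢEᵢ) = 650/(625×120×10³) + 750/(2450×70×10³) = 1.304×10⁻⁵ mm/N.
Hence P = δ_free / Σ(L/AE) = 2.281/1.304×10⁻⁵ = 175 kN (tensile).
σ_{aluminium} = P / A = 175000 / 2450 = 71.41 MPa.

σ ≈ 71.4 MPa (tensile)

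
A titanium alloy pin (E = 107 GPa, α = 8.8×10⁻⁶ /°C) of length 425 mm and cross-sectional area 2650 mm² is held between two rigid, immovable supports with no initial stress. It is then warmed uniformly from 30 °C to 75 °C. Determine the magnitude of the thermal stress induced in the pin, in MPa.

With length fixed, the mechanical strain must cancel the thermal strain αΔT = 8.8×10⁻⁶ × 45 = 396×10⁻⁶.
σ = EαΔT = 107×10³ × 8.8×10⁻⁶ × 45 = 42.37 MPa (compressive; the pin is trying to expand).

σ ≈ 42.4 MPa (compressive)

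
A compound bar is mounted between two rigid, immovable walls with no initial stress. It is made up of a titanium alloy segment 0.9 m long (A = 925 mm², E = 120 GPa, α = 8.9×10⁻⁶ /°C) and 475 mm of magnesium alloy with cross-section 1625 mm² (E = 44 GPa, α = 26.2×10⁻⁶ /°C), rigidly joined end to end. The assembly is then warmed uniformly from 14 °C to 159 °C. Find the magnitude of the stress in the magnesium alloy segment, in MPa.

Free thermal expansion of the whole bar: Σ αᵢΔT Lᵢ = 8.9×10⁻⁶×145×900 + 26.2×10⁻⁶×145×475 = 2.966 mm.
Since the ends are fixed, an axial force P builds up, equal in every segment, with P · Σ Lᵢ/(AᵢEᵢ) = δ_free.
Σ Lᵢ/(AᵢEᵢ) = 900/(925×120×10³) + 475/(1625×44×10³) = 1.475×10⁻⁵ mm/N.
So P = 2.966 / 1.475×10⁻⁵ = 201.1 kN, compressive.
σ_{magnesium alloy} = P / A = 201100 / 1625 = 123.7 MPa.

σ ≈ 124 MPa (compressive)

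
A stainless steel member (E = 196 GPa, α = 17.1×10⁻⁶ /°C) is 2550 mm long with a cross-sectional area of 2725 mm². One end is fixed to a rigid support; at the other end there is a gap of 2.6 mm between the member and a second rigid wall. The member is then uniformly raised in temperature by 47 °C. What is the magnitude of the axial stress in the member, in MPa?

σ ≈ 0 MPa

If the wall were absent the member would grow by αΔT L = 17.1×10⁻⁶ × 47 × 2550 = 2.049 mm.
Since δ_free = 2.05 mm is less than the 2.6 mm gap, the member never touches the wall. No axial force develops.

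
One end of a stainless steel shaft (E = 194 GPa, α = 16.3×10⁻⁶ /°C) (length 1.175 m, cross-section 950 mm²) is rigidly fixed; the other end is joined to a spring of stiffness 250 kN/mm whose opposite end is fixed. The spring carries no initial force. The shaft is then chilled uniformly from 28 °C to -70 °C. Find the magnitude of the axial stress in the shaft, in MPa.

σ ≈ 190 MPa (tensile)

The unrestrained thermal change is αΔT L = 16.3×10⁻⁶ × 98 × 1175 = 1.877 mm.
With a force P in the spring, the elastic change of the shaft is PL/(AE) and that of the spring is P/k; compatibility requires their sum to equal δ_free.
So P = δ_free / [L/(AE) + 1/k] = 1.877 / [ 1175/(950×194×10³) + 1/(250×10³) ].
P = 1.877 / 1.038×10⁻⁵ = 180900 N.
σ = P/A = 180900/950 = 190.4 MPa.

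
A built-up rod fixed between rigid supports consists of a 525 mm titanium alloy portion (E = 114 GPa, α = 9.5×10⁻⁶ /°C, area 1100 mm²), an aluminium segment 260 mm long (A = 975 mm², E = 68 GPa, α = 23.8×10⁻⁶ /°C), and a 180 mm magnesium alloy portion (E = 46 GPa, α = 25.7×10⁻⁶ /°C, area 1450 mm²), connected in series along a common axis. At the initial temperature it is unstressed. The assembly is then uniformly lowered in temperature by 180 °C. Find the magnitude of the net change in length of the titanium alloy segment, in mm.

With the walls removed the bar would change length by δ_free = Σ αᵢΔT Lᵢ = 9.5×10⁻⁶×180×525 + 23.8×10⁻⁶×180×260 + 25.7×10⁻⁶×180×180 = 2.844 mm.
The walls prevent any net length change, so an axial force P (same in every segment) develops. Compatibility: P · Σ Lᵢ/(AᵢEᵢ) = δ_free.
The series flexibility is Σ Lᵢ/(AᵢEᵢ) = 525/(1100×114×10³) + 260/(975×68×10³) + 180/(1450×46×10³) = 1.081×10⁻⁵ mm/N.
P = 2.844 / 1.081×10⁻⁵ = 263200 N = 263.2 kN, tensile.
For the titanium alloy segment, free thermal change = 9.5×10⁻⁶×180×525 = 0.8977 mm and elastic change from P = 263200×525/(1100×114×10³) = 1.102 mm; these oppose, so the net change is 0.204 mm (segment lengthens).

|ΔL| ≈ 0.204 mm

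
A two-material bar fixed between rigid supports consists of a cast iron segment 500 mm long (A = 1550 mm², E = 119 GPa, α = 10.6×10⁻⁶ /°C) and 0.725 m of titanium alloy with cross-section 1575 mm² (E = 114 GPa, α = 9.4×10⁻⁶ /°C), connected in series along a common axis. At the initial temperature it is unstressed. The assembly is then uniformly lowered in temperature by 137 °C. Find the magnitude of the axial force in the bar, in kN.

With the walls removed the bar would change length by δ_free = Σ αᵢΔT Lᵢ = 10.6×10⁻⁶×137×500 + 9.4×10⁻⁶×137×725 = 1.66 mm.
Since the ends are fixed, an axial force P builds up, equal in every segment, with P · Σ Lᵢ/(AᵢEᵢ) = δ_free.
The series flexibility is Σ Lᵢ/(AᵢEᵢ) = 500/(1550×119×10³) + 725/(1575×114×10³) = 6.749×10⁻⁶ mm/N.
Hence P = δ_free / Σ(L/AE) = 1.66/6.749×10⁻⁶ = 245.9 kN (tensile).

P ≈ 246 kN (tensile)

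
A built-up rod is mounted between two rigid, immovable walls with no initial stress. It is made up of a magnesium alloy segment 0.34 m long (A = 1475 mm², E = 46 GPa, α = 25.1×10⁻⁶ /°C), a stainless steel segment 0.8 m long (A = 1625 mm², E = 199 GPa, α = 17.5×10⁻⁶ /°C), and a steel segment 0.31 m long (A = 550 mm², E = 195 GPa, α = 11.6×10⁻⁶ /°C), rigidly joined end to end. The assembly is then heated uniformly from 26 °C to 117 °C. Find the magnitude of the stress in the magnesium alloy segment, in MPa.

σ ≈ 155 MPa (compressive)

Free thermal expansion of the whole bar: Σ αᵢΔT Lᵢ = 25.1×10⁻⁶×91×340 + 17.5×10⁻⁶×91×800 + 11.6×10⁻⁶×91×310 = 2.378 mm.
The rigid supports impose zero overall length change; the single axial force P common to all segments must satisfy P Σ Lᵢ/(AᵢEᵢ) = δ_free.
The series flexibility is Σ Lᵢ/(AᵢEᵢ) = 340/(1475×46×10³) + 800/(1625×199×10³) + 310/(550×195×10³) = 1.038×10⁻⁵ mm/N.
Hence P = δ_free / Σ(L/AE) = 2.378/1.038×10⁻⁵ = 229.2 kN (compressive).
σ_{magnesium alloy} = P / A = 229200 / 1475 = 155.4 MPa.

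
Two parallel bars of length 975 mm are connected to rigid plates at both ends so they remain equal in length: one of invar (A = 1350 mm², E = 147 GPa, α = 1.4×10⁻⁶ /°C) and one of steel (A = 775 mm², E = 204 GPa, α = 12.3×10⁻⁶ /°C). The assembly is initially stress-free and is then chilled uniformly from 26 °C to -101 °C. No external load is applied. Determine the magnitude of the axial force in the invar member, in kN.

Equilibrium of a rigid end plate with no external load gives equal and opposite internal forces ±P in the two members. Since α_{steel} > α_{invar}, cooling drives the steel into tension and the invar into compression.
Equating the net (thermal + elastic) strains gives |α₁ − α₂|·ΔT = P·[1/(A₁E₁) + 1/(A₂E₂)].
|α₁ − α₂|·ΔT = 10.9×10⁻⁶ × 127 = 0.001384.
1/(A₁E₁) + 1/(A₂E₂) = 1/(1350×147×10³) + 1/(775×204×10³) = 1.136×10⁻⁸ N⁻¹.
So P = 0.001384 / 1.136×10⁻⁸ = 121.8 kN.

P ≈ 122 kN (compressive in the invar)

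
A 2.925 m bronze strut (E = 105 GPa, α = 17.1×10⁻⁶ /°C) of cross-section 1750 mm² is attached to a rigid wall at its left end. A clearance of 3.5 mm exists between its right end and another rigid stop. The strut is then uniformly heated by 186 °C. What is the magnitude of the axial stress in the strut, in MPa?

σ ≈ 208 MPa (compressive)

Free thermal elongation = αΔT L = 17.1×10⁻⁶ × 186 × 2925 = 9.303 mm.
This exceeds the 3.5 mm gap, so the wall pushes back. The portion of expansion that must be recovered elastically is δ_free − gap = 9.303 − 3.5 = 5.803 mm.
That suppressed elongation corresponds to σ = E·Δ/L = 105×10³ × 5.803/2925 = 208.3 MPa.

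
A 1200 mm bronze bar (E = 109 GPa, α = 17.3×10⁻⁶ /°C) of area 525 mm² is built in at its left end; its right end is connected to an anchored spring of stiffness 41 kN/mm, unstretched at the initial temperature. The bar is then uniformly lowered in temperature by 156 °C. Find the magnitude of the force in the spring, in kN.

Free thermal contraction: δ_free = αΔT L = 17.3×10⁻⁶ × 156 × 1200 = 3.239 mm.
With a force P in the spring, the elastic change of the bar is PL/(AE) and that of the spring is P/k; compatibility requires their sum to equal δ_free.
So P = δ_free / [L/(AE) + 1/k] = 3.239 / [ 1200/(525×109×10³) + 1/(41×10³) ].
P = 3.239 / 4.536×10⁻⁵ = 71400 N.

P ≈ 71.4 kN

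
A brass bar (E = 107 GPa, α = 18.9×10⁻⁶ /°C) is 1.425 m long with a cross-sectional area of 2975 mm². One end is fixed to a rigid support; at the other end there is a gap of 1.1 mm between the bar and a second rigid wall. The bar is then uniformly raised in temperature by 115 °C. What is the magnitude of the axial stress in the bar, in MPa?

If the wall were absent the bar would grow by αΔT L = 18.9×10⁻⁶ × 115 × 1425 = 3.097 mm.
After closing the 1.1 mm clearance, 3.097 − 1.1 = 1.997 mm of expansion remains to be suppressed by the wall.
That suppressed elongation corresponds to σ = E·Δ/L = 107×10³ × 1.997/1425 = 150 MPa.

σ ≈ 150 MPa (compressive)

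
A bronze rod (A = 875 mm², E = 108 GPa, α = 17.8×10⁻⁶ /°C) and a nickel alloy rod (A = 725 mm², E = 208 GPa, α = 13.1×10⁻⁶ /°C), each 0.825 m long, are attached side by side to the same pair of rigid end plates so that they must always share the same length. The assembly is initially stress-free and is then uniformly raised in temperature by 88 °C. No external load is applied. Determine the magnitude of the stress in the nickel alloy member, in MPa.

Both members must finish at the same length. With the larger α, the bronze tends to over-expand; the plates restrain it, putting the bronze in compression and the nickel alloy in tension. With no external load the two internal forces are equal and opposite, magnitude P.
Compatibility of the two members (thermal + elastic change equal): (α₁ − α₂)ΔT = P·[1/(A₁E₁) + 1/(A₂E₂)].
|α₁ − α₂|·ΔT = 4.7×10⁻⁶ × 88 = 0.0004136.
1/(A₁E₁) + 1/(A₂E₂) = 1/(875×108×10³) + 1/(725×208×10³) = 1.721×10⁻⁸ N⁻¹.
P = 0.0004136 / 1.721×10⁻⁸ = 24030 N = 24.03 kN.
σ_{nickel alloy} = P/A₂ = 24030/725 = 33.14 MPa, tensile.

σ ≈ 33.1 MPa (tensile)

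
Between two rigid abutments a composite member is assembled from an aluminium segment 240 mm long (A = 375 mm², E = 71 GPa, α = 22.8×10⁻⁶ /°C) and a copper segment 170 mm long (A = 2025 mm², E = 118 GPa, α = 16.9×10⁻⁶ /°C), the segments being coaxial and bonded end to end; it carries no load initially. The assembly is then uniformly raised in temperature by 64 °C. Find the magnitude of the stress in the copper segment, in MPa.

With the walls removed the bar would change length by δ_free = Σ αᵢΔT Lᵢ = 22.8×10⁻⁶×64×240 + 16.9×10⁻⁶×64×170 = 0.5341 mm.
Since the ends are fixed, an axial force P builds up, equal in every segment, with P · Σ Lᵢ/(AᵢEᵢ) = δ_free.
The series flexibility is Σ Lᵢ/(AᵢEᵢ) = 240/(375×71×10³) + 170/(2025×118×10³) = 9.726×10⁻⁶ mm/N.
So P = 0.5341 / 9.726×10⁻⁶ = 54.92 kN, compressive.
σ_{copper} = P / A = 54920 / 2025 = 27.12 MPa.

σ ≈ 27.1 MPa (compressive)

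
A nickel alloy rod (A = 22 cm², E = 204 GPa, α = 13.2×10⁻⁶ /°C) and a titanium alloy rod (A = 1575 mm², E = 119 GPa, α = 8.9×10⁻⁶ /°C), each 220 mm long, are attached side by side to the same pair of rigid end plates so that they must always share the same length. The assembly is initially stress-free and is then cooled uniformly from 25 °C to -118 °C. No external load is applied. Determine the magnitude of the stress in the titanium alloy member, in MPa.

Both members must finish at the same length. With the larger α, the nickel alloy tends to over-contract; the plates restrain it, putting the nickel alloy in tension and the titanium alloy in compression. With no external load the two internal forces are equal and opposite, magnitude P.
Setting the final lengths equal and cancelling L: (α₁ − α₂)ΔT = P/(A₁E₁) + P/(A₂E₂).
|α₁ − α₂|·ΔT = 4.3×10⁻⁶ × 143 = 0.0006149.
1/(A₁E₁) + 1/(A₂E₂) = 1/(2200×204×10³) + 1/(1575×119×10³) = 7.564×10⁻⁹ N⁻¹.
P = 0.0006149 / 7.564×10⁻⁹ = 81300 N = 81.3 kN.
σ_{titanium alloy} = P/A₂ = 81300/1575 = 51.62 MPa, compressive.

σ ≈ 51.6 MPa (compressive)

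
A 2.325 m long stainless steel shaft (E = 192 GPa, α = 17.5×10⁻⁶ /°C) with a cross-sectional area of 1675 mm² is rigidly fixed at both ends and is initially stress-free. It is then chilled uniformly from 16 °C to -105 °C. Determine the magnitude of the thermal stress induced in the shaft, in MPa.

With length fixed, the mechanical strain must cancel the thermal strain αΔT = 17.5×10⁻⁶ × 121 = 2117.5×10⁻⁶.
σ = EαΔT = 192×10³ × 17.5×10⁻⁶ × 121 = 406.6 MPa (tensile; the shaft is trying to contract).

σ ≈ 407 MPa (tensile)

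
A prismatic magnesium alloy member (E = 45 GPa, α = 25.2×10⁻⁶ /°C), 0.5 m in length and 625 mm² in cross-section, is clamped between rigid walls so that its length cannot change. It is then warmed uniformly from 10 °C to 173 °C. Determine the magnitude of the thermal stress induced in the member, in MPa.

With length fixed, the mechanical strain must cancel the thermal strain αΔT = 25.2×10⁻⁶ × 163 = 4107.6×10⁻⁶.
Hence σ = E·αΔT = 45×10³ × 4107.6×10⁻⁶ = 184.8 MPa, compressive.

σ ≈ 185 MPa (compressive)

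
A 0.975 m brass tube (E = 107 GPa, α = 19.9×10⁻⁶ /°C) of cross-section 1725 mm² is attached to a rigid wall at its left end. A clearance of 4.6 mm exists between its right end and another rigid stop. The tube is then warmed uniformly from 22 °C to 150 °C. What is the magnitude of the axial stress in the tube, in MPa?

Unrestrained expansion: δ_free = αΔT L = 19.9×10⁻⁶ × 128 × 975 = 2.484 mm.
This is smaller than the 4.6 mm clearance, so the tube expands freely without reaching the stop — the stress is zero.

σ ≈ 0 MPa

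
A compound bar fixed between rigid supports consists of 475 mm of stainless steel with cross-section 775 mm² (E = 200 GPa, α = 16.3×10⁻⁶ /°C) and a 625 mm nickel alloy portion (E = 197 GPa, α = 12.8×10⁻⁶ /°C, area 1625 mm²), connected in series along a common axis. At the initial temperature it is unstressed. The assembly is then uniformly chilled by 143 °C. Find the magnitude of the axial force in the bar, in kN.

If the supports were absent, the total length change would be Σ αᵢΔT Lᵢ = 16.3×10⁻⁶×143×475 + 12.8×10⁻⁶×143×625 = 2.251 mm.
The rigid supports impose zero overall length change; the single axial force P common to all segments must satisfy P Σ Lᵢ/(AᵢEᵢ) = δ_free.
Σ Lᵢ/(AᵢEᵢ) = 475/(775×200×10³) + 625/(1625×197×10³) = 5.017×10⁻⁶ mm/N.
So P = 2.251 / 5.017×10⁻⁶ = 448.7 kN, tensile.

P ≈ 449 kN (tensile)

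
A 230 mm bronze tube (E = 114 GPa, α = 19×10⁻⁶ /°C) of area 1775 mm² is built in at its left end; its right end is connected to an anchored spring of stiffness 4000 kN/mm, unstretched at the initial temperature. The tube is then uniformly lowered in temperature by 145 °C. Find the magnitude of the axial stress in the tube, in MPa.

σ ≈ 257 MPa (tensile)

If the spring were absent the tube would shorten by αΔT L = 19×10⁻⁶ × 145 × 230 = 0.6336 mm.
Let P be the tensile force in the spring. The tube extends elastically by PL/(AE) and the spring stretches by P/k; together these equal δ_free.
So P = δ_free / [L/(AE) + 1/k] = 0.6336 / [ 230/(1775×114×10³) + 1/(4000×10³) ].
P = 0.6336 / 1.387×10⁻⁶ = 457000 N.
σ = P/A = 457000/1775 = 257.4 MPa.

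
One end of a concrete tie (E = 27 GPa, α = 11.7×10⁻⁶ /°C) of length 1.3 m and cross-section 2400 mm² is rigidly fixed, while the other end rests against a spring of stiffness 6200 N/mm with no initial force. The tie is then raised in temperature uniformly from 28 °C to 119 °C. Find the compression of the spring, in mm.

The unrestrained thermal change is αΔT L = 11.7×10⁻⁶ × 91 × 1300 = 1.384 mm.
With a force P in the spring, the elastic change of the tie is PL/(AE) and that of the spring is P/k; compatibility requires their sum to equal δ_free.
So P = δ_free / [L/(AE) + 1/k] = 1.384 / [ 1300/(2400×27×10³) + 1/(6200) ].
P = 1.384 / 0.0001814 = 7632 N.
Spring compression = P/k = 7632/(6200) = 1.231 mm.

δ ≈ 1.23 mm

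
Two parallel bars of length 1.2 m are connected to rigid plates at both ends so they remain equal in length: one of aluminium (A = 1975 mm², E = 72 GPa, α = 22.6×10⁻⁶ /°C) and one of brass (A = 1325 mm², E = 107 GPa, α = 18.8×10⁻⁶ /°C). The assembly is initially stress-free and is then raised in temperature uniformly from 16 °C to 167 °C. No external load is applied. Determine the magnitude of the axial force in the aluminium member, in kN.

Equilibrium of a rigid end plate with no external load gives equal and opposite internal forces ±P in the two members. Since α_{aluminium} > α_{brass}, heating drives the aluminium into compression and the brass into tension.
Setting the final lengths equal and cancelling L: (α₁ − α₂)ΔT = P/(A₁E₁) + P/(A₂E₂).
|α₁ − α₂|·ΔT = 3.8×10⁻⁶ × 151 = 0.0005738.
1/(A₁E₁) + 1/(A₂E₂) = 1/(1975×72×10³) + 1/(1325×107×10³) = 1.409×10⁻⁸ N⁻¹.
P = 0.0005738 / 1.409×10⁻⁸ = 40740 N = 40.74 kN.

P ≈ 40.7 kN (compressive in the aluminium)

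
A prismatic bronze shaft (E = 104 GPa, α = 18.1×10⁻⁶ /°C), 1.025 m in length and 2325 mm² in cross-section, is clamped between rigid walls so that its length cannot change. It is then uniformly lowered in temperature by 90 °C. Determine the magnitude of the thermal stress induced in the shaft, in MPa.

The supports are rigid, so the total axial strain is zero. The restrained thermal strain is ε = αΔT = 18.1×10⁻⁶ × 90 = 1629×10⁻⁶.
σ = EαΔT = 104×10³ × 18.1×10⁻⁶ × 90 = 169.4 MPa (tensile; the shaft is trying to contract).

σ ≈ 169 MPa (tensile)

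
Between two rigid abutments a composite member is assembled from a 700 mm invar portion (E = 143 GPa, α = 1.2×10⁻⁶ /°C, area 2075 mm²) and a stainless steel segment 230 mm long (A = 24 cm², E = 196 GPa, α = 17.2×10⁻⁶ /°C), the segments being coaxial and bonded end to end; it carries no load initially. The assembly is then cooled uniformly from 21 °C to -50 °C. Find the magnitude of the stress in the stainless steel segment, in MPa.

Free thermal contraction of the whole bar: Σ αᵢΔT Lᵢ = 1.2×10⁻⁶×71×700 + 17.2×10⁻⁶×71×230 = 0.3405 mm.
Since the ends are fixed, an axial force P builds up, equal in every segment, with P · Σ Lᵢ/(AᵢEᵢ) = δ_free.
The series flexibility is Σ Lᵢ/(AᵢEᵢ) = 700/(2075×143×10³) + 230/(2400×196×10³) = 2.848×10⁻⁶ mm/N.
P = 0.3405 / 2.848×10⁻⁶ = 119600 N = 119.6 kN, tensile.
σ_{stainless steel} = P / A = 119600 / 2400 = 49.82 MPa.

σ ≈ 49.8 MPa (tensile)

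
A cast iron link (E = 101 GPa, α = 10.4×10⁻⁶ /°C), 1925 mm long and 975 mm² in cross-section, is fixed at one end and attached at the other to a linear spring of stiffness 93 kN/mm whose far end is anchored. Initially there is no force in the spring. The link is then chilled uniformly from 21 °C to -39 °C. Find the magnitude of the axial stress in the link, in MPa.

σ ≈ 40.7 MPa (tensile)

If the spring were absent the link would shorten by αΔT L = 10.4×10⁻⁶ × 60 × 1925 = 1.201 mm.
Let P be the tensile force in the spring. The link extends elastically by PL/(AE) and the spring stretches by P/k; together these equal δ_free.
P [ L/(AE) + 1/k ] = δ_free → P [ 1925/(975×101×10³) + 1/(93×10³) ] = 1.201.
P = 1.201 / 3.03×10⁻⁵ = 39640 N.
σ = P/A = 39640/975 = 40.66 MPa.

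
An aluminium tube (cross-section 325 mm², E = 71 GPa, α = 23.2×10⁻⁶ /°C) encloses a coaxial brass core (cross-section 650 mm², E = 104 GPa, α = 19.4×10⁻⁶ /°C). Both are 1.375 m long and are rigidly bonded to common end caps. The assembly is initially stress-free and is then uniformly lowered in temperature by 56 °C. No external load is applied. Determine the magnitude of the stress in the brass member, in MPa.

Equilibrium of a rigid end plate with no external load gives equal and opposite internal forces ±P in the two members. Since α_{aluminium} > α_{brass}, cooling drives the aluminium into tension and the brass into compression.
Equating the net (thermal + elastic) strains gives |α₁ − α₂|·ΔT = P·[1/(A₁E₁) + 1/(A₂E₂)].
|α₁ − α₂|·ΔT = 3.8×10⁻⁶ × 56 = 0.0002128.
1/(A₁E₁) + 1/(A₂E₂) = 1/(325×71×10³) + 1/(650×104×10³) = 5.813×10⁻⁸ N⁻¹.
P = 0.0002128 / 5.813×10⁻⁸ = 3661 N = 3.661 kN.
σ_{brass} = P/A₂ = 3661/650 = 5.632 MPa, compressive.

σ ≈ 5.63 MPa (compressive)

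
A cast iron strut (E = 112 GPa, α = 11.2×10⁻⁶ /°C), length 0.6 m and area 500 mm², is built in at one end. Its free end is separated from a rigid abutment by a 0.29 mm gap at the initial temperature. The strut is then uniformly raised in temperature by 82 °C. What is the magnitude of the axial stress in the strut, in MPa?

σ ≈ 48.7 MPa (compressive)

Free thermal elongation = αΔT L = 11.2×10⁻⁶ × 82 × 600 = 0.551 mm.
The gap closes (δ_free > 0.29 mm) and the wall then resists a further 0.551 − 0.29 = 0.261 mm of expansion.
Compatibility: PL/(AE) = 0.261 mm, so σ = P/A = E × (0.261/600) = 48.73 MPa.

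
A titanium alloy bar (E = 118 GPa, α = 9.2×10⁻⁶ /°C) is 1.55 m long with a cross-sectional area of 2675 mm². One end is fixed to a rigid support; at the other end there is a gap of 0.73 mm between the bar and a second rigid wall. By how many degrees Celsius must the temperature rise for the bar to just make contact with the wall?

ΔT ≈ 51.2 °C

Contact occurs when the free expansion equals the gap: αΔT L = 0.73 mm.
So ΔT = g/(αL) = 0.73/(9.2×10⁻⁶ × 1550) = 51.19 °C.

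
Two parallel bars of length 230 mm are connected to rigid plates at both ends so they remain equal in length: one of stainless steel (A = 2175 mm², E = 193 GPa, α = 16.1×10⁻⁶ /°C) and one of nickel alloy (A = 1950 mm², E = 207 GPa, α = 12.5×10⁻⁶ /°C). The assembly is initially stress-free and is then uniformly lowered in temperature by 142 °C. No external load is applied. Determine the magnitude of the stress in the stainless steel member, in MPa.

The stainless steel has the larger α, so on cooling it would change length more than the nickel alloy if both were free. The rigid plates force a common final length, so the stainless steel is put into tension and the nickel alloy into compression, with equal and opposite forces P (no external load).
Compatibility of the two members (thermal + elastic change equal): (α₁ − α₂)ΔT = P·[1/(A₁E₁) + 1/(A₂E₂)].
|α₁ − α₂|·ΔT = 3.6×10⁻⁶ × 142 = 0.0005112.
1/(A₁E₁) + 1/(A₂E₂) = 1/(2175×193×10³) + 1/(1950×207×10³) = 4.86×10⁻⁹ N⁻¹.
So P = 0.0005112 / 4.86×10⁻⁹ = 105.2 kN.
σ_{stainless steel} = P/A₁ = 105200/2175 = 48.36 MPa, tensile.

σ ≈ 48.4 MPa (tensile)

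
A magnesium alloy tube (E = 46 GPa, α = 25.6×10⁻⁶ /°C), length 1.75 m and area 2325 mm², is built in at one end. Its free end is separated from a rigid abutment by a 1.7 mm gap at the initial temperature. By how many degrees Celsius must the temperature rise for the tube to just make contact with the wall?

ΔT ≈ 37.9 °C

The gap closes when αΔT L = 1.7 mm, since the tube is still unstressed at that instant.
So ΔT = g/(αL) = 1.7/(25.6×10⁻⁶ × 1750) = 37.95 °C.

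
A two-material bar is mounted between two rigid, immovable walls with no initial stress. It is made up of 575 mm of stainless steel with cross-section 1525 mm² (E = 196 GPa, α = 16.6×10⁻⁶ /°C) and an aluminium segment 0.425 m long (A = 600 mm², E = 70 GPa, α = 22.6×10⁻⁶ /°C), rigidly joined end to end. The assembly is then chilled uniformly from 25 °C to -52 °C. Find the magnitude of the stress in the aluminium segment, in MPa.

If the supports were absent, the total length change would be Σ αᵢΔT Lᵢ = 16.6×10⁻⁶×77×575 + 22.6×10⁻⁶×77×425 = 1.475 mm.
The rigid supports impose zero overall length change; the single axial force P common to all segments must satisfy P Σ Lᵢ/(AᵢEᵢ) = δ_free.
Σ Lᵢ/(AᵢEᵢ) = 575/(1525×196×10³) + 425/(600×70×10³) = 1.204×10⁻⁵ mm/N.
Hence P = δ_free / Σ(L/AE) = 1.475/1.204×10⁻⁵ = 122.4 kN (tensile).
σ_{aluminium} = P / A = 122400 / 600 = 204.1 MPa.

σ ≈ 204 MPa (tensile)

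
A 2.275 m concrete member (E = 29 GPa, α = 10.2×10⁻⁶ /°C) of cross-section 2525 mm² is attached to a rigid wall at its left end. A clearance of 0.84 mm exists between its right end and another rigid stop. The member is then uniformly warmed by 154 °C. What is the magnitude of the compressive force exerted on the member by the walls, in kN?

P ≈ 88 kN

Free thermal elongation = αΔT L = 10.2×10⁻⁶ × 154 × 2275 = 3.574 mm.
This exceeds the 0.84 mm gap, so the wall pushes back. The portion of expansion that must be recovered elastically is δ_free − gap = 3.574 − 0.84 = 2.734 mm.
That suppressed elongation corresponds to σ = E·Δ/L = 29×10³ × 2.734/2275 = 34.85 MPa.
Force on the wall = σA = 34.85 × 2525 mm² = 87.98 kN.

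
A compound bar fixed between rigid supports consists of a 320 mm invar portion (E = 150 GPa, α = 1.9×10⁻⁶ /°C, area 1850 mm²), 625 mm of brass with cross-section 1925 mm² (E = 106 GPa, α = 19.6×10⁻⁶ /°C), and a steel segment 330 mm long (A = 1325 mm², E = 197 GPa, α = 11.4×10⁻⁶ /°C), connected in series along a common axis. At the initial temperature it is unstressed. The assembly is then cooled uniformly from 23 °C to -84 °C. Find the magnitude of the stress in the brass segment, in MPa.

If the supports were absent, the total length change would be Σ αᵢΔT Lᵢ = 1.9×10⁻⁶×107×320 + 19.6×10⁻⁶×107×625 + 11.4×10⁻⁶×107×330 = 1.778 mm.
Since the ends are fixed, an axial force P builds up, equal in every segment, with P · Σ Lᵢ/(AᵢEᵢ) = δ_free.
Σ Lᵢ/(AᵢEᵢ) = 320/(1850×150×10³) + 625/(1925×106×10³) + 330/(1325×197×10³) = 5.48×10⁻⁶ mm/N.
So P = 1.778 / 5.48×10⁻⁶ = 324.5 kN, tensile.
σ_{brass} = P / A = 324500 / 1925 = 168.6 MPa.

σ ≈ 169 MPa (tensile)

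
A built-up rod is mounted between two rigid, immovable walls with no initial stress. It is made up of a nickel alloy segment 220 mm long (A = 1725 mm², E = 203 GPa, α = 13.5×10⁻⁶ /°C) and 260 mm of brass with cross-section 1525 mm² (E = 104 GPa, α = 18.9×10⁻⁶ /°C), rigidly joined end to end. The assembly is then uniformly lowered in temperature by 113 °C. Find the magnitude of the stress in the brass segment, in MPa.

σ ≈ 258 MPa (tensile)

Free thermal contraction of the whole bar: Σ αᵢΔT Lᵢ = 13.5×10⁻⁶×113×220 + 18.9×10⁻⁶×113×260 = 0.8909 mm.
The rigid supports impose zero overall length change; the single axial force P common to all segments must satisfy P Σ Lᵢ/(AᵢEᵢ) = δ_free.
Σ Lᵢ/(AᵢEᵢ) = 220/(1725×203×10³) + 260/(1525×104×10³) = 2.268×10⁻⁶ mm/N.
Hence P = δ_free / Σ(L/AE) = 0.8909/2.268×10⁻⁶ = 392.9 kN (tensile).
σ_{brass} = P / A = 392900 / 1525 = 257.6 MPa.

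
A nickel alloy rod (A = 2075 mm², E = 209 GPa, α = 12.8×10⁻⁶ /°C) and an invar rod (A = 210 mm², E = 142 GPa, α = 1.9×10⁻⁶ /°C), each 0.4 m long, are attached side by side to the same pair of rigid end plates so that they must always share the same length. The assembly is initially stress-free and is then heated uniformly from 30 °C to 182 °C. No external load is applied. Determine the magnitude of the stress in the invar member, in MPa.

σ ≈ 220 MPa (tensile)

Both members must finish at the same length. With the larger α, the nickel alloy tends to over-expand; the plates restrain it, putting the nickel alloy in compression and the invar in tension. With no external load the two internal forces are equal and opposite, magnitude P.
Equating the net (thermal + elastic) strains gives |α₁ − α₂|·ΔT = P·[1/(A₁E₁) + 1/(A₂E₂)].
|α₁ − α₂|·ΔT = 10.9×10⁻⁶ × 152 = 0.001657.
1/(A₁E₁) + 1/(A₂E₂) = 1/(2075×209×10³) + 1/(210×142×10³) = 3.584×10⁻⁸ N⁻¹.
P = 0.001657 / 3.584×10⁻⁸ = 46230 N = 46.23 kN.
σ_{invar} = P/A₂ = 46230/210 = 220.1 MPa, tensile.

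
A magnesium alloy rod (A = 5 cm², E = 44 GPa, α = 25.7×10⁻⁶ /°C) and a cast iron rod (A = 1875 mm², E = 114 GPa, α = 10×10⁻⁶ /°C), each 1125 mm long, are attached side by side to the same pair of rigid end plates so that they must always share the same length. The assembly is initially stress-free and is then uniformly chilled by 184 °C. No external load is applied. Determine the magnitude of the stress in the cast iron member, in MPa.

Equilibrium of a rigid end plate with no external load gives equal and opposite internal forces ±P in the two members. Since α_{magnesium alloy} > α_{cast iron}, cooling drives the magnesium alloy into tension and the cast iron into compression.
Equating the net (thermal + elastic) strains gives |α₁ − α₂|·ΔT = P·[1/(A₁E₁) + 1/(A₂E₂)].
|α₁ − α₂|·ΔT = 15.7×10⁻⁶ × 184 = 0.002889.
1/(A₁E₁) + 1/(A₂E₂) = 1/(500×44×10³) + 1/(1875×114×10³) = 5.013×10⁻⁸ N⁻¹.
So P = 0.002889 / 5.013×10⁻⁸ = 57.62 kN.
σ_{cast iron} = P/A₂ = 57620/1875 = 30.73 MPa, compressive.

σ ≈ 30.7 MPa (compressive)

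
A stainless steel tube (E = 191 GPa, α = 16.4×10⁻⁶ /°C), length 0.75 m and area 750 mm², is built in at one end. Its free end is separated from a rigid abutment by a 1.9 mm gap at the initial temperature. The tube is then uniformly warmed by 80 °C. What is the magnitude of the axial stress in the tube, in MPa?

σ ≈ 0 MPa

Free thermal elongation = αΔT L = 16.4×10⁻⁶ × 80 × 750 = 0.984 mm.
Since δ_free = 0.984 mm is less than the 1.9 mm gap, the tube never touches the wall. No axial force develops.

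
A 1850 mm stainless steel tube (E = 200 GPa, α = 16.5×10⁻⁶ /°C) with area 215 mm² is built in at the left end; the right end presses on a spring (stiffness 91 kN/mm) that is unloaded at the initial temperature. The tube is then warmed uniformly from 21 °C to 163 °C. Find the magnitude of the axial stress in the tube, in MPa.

The unrestrained thermal change is αΔT L = 16.5×10⁻⁶ × 142 × 1850 = 4.335 mm.
With a force P in the spring, the elastic change of the tube is PL/(AE) and that of the spring is P/k; compatibility requires their sum to equal δ_free.
So P = δ_free / [L/(AE) + 1/k] = 4.335 / [ 1850/(215×200×10³) + 1/(91×10³) ].
P = 4.335 / 5.401×10⁻⁵ = 80250 N.
σ = P/A = 80250/215 = 373.3 MPa.

σ ≈ 373 MPa (compressive)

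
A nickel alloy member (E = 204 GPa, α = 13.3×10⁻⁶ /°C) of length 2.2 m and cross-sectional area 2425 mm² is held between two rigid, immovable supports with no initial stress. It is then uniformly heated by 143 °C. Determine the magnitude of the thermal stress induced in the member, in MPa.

The supports are rigid, so the total axial strain is zero. The restrained thermal strain is ε = αΔT = 13.3×10⁻⁶ × 143 = 1901.9×10⁻⁶.
σ = EαΔT = 204×10³ × 13.3×10⁻⁶ × 143 = 388 MPa (compressive; the member is trying to expand).

σ ≈ 388 MPa (compressive)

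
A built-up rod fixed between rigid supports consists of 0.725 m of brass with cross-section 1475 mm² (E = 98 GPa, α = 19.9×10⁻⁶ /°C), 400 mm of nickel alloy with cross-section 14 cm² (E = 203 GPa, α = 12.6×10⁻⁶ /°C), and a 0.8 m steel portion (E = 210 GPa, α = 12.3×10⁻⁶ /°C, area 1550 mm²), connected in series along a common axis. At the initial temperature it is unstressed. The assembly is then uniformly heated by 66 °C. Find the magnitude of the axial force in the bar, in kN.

P ≈ 218 kN (compressive)

With the walls removed the bar would change length by δ_free = Σ αᵢΔT Lᵢ = 19.9×10⁻⁶×66×725 + 12.6×10⁻⁶×66×400 + 12.3×10⁻⁶×66×800 = 1.934 mm.
The walls prevent any net length change, so an axial force P (same in every segment) develops. Compatibility: P · Σ Lᵢ/(AᵢEᵢ) = δ_free.
The series flexibility is Σ Lᵢ/(AᵢEᵢ) = 725/(1475×98×10³) + 400/(1400×203×10³) + 800/(1550×210×10³) = 8.881×10⁻⁶ mm/N.
So P = 1.934 / 8.881×10⁻⁶ = 217.8 kN, compressive.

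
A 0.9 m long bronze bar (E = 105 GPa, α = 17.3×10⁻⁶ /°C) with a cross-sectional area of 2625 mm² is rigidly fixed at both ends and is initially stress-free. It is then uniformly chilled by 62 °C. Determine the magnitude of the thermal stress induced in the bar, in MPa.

The supports are rigid, so the total axial strain is zero. The restrained thermal strain is ε = αΔT = 17.3×10⁻⁶ × 62 = 1072.6×10⁻⁶.
σ = EαΔT = 105×10³ × 17.3×10⁻⁶ × 62 = 112.6 MPa (tensile; the bar is trying to contract).

σ ≈ 113 MPa (tensile)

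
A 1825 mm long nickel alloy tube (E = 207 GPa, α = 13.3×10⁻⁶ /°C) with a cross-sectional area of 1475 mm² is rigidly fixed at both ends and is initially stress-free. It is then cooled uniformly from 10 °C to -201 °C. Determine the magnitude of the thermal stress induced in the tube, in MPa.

Because both ends are immovable the net strain is zero, and the suppressed thermal strain is αΔT = 13.3×10⁻⁶ × 211 = 2806.3×10⁻⁶.
Hence σ = E·αΔT = 207×10³ × 2806.3×10⁻⁶ = 580.9 MPa, tensile.

σ ≈ 581 MPa (tensile)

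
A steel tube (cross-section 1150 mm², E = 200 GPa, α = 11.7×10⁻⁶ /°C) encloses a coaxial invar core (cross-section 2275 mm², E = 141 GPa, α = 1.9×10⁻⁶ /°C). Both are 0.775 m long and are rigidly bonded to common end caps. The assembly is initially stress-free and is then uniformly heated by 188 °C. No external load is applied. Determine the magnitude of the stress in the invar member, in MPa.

Equilibrium of a rigid end plate with no external load gives equal and opposite internal forces ±P in the two members. Since α_{steel} > α_{invar}, heating drives the steel into compression and the invar into tension.
Equating the net (thermal + elastic) strains gives |α₁ − α₂|·ΔT = P·[1/(A₁E₁) + 1/(A₂E₂)].
|α₁ − α₂|·ΔT = 9.8×10⁻⁶ × 188 = 0.001842.
1/(A₁E₁) + 1/(A₂E₂) = 1/(1150×200×10³) + 1/(2275×141×10³) = 7.465×10⁻⁹ N⁻¹.
So P = 0.001842 / 7.465×10⁻⁹ = 246.8 kN.
σ_{invar} = P/A₂ = 246800/2275 = 108.5 MPa, tensile.

σ ≈ 108 MPa (tensile)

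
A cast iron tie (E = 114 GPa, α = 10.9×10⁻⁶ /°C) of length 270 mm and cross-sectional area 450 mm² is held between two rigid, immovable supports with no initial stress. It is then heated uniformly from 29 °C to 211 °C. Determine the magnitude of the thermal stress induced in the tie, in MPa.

σ ≈ 226 MPa (compressive)

Because both ends are immovable the net strain is zero, and the suppressed thermal strain is αΔT = 10.9×10⁻⁶ × 182 = 1983.8×10⁻⁶.
Hence σ = E·αΔT = 114×10³ × 1983.8×10⁻⁶ = 226.2 MPa, compressive.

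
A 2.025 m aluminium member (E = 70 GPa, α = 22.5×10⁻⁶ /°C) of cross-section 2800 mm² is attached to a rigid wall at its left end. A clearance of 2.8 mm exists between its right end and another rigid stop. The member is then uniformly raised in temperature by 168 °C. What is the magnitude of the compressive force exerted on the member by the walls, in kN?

P ≈ 470 kN

Free thermal elongation = αΔT L = 22.5×10⁻⁶ × 168 × 2025 = 7.654 mm.
The gap closes (δ_free > 2.8 mm) and the wall then resists a further 7.654 − 2.8 = 4.854 mm of expansion.
So σ = E(δ_free − g)/L = 70×10³ × 4.854/2025 = 167.8 MPa.
P = σA = 167.8 × 2800 = 469.9 kN.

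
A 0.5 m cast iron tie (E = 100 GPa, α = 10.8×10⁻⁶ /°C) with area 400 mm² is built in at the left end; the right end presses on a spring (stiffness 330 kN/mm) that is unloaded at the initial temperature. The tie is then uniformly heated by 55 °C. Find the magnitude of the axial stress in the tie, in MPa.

σ ≈ 47.8 MPa (compressive)

Free thermal expansion: δ_free = αΔT L = 10.8×10⁻⁶ × 55 × 500 = 0.297 mm.
Let P be the compressive force at the spring. The tie shortens elastically by PL/(AE) and the spring compresses by P/k; together these equal δ_free.
So P = δ_free / [L/(AE) + 1/k] = 0.297 / [ 500/(400×100×10³) + 1/(330×10³) ].
P = 0.297 / 1.553×10⁻⁵ = 19120 N.
σ = P/A = 19120/400 = 47.81 MPa.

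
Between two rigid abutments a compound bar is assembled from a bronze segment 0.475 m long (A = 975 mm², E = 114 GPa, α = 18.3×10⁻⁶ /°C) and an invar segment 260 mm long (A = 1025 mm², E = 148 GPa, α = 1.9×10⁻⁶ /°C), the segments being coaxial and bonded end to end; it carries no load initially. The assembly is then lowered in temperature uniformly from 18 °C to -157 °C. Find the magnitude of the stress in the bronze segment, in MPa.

σ ≈ 275 MPa (tensile)

If the supports were absent, the total length change would be Σ αᵢΔT Lᵢ = 18.3×10⁻⁶×175×475 + 1.9×10⁻⁶×175×260 = 1.608 mm.
The rigid supports impose zero overall length change; the single axial force P common to all segments must satisfy P Σ Lᵢ/(AᵢEᵢ) = δ_free.
Σ Lᵢ/(AᵢEᵢ) = 475/(975×114×10³) + 260/(1025×148×10³) = 5.987×10⁻⁶ mm/N.
P = 1.608 / 5.987×10⁻⁶ = 268500 N = 268.5 kN, tensile.
σ_{bronze} = P / A = 268500 / 975 = 275.4 MPa.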